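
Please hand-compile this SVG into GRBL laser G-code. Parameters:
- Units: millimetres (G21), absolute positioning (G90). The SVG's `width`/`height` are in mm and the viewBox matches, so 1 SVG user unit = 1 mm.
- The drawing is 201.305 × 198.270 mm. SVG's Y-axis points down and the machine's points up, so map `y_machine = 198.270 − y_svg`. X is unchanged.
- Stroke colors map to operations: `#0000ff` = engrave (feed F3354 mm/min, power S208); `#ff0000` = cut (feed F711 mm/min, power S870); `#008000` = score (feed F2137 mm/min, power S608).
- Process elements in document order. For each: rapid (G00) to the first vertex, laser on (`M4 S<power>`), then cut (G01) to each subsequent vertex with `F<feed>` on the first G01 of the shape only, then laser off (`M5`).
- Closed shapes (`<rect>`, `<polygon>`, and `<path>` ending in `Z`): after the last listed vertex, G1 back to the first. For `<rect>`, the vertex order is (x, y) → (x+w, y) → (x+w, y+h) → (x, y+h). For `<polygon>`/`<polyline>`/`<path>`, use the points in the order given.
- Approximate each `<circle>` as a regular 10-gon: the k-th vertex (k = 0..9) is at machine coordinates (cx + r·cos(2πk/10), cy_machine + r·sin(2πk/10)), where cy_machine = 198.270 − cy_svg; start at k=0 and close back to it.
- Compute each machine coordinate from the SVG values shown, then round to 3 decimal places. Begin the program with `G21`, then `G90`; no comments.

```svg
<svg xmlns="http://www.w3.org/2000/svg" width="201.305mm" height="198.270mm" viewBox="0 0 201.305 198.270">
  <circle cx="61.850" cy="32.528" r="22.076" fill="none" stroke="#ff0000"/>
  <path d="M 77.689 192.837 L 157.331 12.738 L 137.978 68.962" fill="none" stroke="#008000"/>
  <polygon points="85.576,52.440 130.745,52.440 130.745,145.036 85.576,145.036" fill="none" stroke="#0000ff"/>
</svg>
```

viewBox `0 0 201.305 198.270` with mm width/height → 1 unit = 1 mm. Flip: y_m = 198.270 − y_svg.

**Shape 1** — `<circle>` circle, stroke `#ff0000` → cut (S870, F711). Machine vertices: (83.926,165.742) → (79.710,178.718) → (68.672,186.738) → (55.028,186.738) → (43.990,178.718) → (39.774,165.742) → (43.990,152.766) → (55.028,144.746) → (68.672,144.746) → (79.710,152.766) → (83.926,165.742). Closed: final G1 returns to the first vertex.

**Shape 2** — `<path>` open polyline, stroke `#008000` → score (S608, F2137). Machine vertices: (77.689,5.433) → (157.331,185.532) → (137.978,129.308). Open path.

**Shape 3** — `<polygon>` rectangle, stroke `#0000ff` → engrave (S208, F3354). Machine vertices: (85.576,145.830) → (130.745,145.830) → (130.745,53.234) → (85.576,53.234) → (85.576,145.830). Closed: final G1 returns to the first vertex.

G21
G90
G00 X83.926 Y165.742
M4 S870
G01 X79.710 Y178.718 F711
G01 X68.672 Y186.738
G01 X55.028 Y186.738
G01 X43.990 Y178.718
G01 X39.774 Y165.742
G01 X43.990 Y152.766
G01 X55.028 Y144.746
G01 X68.672 Y144.746
G01 X79.710 Y152.766
G01 X83.926 Y165.742
M5
G00 X77.689 Y5.433
M4 S608
G01 X157.331 Y185.532 F2137
G01 X137.978 Y129.308
M5
G00 X85.576 Y145.830
M4 S208
G01 X130.745 Y145.830 F3354
G01 X130.745 Y53.234
G01 X85.576 Y53.234
G01 X85.576 Y145.830
M5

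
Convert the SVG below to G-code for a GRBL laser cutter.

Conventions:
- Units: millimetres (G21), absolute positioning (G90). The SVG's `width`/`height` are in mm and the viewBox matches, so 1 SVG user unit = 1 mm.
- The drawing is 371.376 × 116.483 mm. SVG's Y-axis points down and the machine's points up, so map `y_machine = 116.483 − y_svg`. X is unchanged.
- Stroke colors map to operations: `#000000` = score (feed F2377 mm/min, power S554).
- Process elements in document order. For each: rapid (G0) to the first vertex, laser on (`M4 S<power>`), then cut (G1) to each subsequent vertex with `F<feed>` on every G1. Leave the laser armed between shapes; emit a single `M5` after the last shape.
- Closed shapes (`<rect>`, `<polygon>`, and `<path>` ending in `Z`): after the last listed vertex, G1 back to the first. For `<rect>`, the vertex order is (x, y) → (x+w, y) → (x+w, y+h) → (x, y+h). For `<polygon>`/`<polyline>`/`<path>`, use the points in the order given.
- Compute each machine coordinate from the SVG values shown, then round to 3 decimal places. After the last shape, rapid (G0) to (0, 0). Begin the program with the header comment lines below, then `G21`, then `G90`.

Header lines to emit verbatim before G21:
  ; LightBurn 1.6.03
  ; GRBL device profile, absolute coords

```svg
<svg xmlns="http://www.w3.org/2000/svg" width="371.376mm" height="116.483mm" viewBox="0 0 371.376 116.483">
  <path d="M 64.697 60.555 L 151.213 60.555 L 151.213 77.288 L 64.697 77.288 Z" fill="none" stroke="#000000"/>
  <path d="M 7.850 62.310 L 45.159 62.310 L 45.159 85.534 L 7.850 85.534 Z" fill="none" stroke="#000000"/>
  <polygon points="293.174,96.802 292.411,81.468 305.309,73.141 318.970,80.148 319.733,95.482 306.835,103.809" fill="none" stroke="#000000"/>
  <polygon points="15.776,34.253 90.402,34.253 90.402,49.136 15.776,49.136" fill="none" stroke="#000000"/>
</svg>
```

1 u = 1 mm; y_m = 116.483 − y.

[1] `<path>` rectangle, #000000→score S554 F2377: (64.697,55.928) → (151.213,55.928) → (151.213,39.195) → (64.697,39.195) → (64.697,55.928) (closed)

[2] `<path>` rectangle, #000000→score S554 F2377: (7.850,54.173) → (45.159,54.173) → (45.159,30.949) → (7.850,30.949) → (7.850,54.173) (closed)

[3] `<polygon>` regular polygon, #000000→score S554 F2377: (293.174,19.681) → (292.411,35.015) → (305.309,43.342) → (318.970,36.335) → (319.733,21.001) → (306.835,12.674) → (293.174,19.681) (closed)

[4] `<polygon>` rectangle, #000000→score S554 F2377: (15.776,82.230) → (90.402,82.230) → (90.402,67.347) → (15.776,67.347) → (15.776,82.230) (closed)

; LightBurn 1.6.03
; GRBL device profile, absolute coords
G21
G90
G0 X64.697 Y55.928
M4 S554
G1 X151.213 Y55.928 F2377
G1 X151.213 Y39.195 F2377
G1 X64.697 Y39.195 F2377
G1 X64.697 Y55.928 F2377
G0 X7.850 Y54.173
M4 S554
G1 X45.159 Y54.173 F2377
G1 X45.159 Y30.949 F2377
G1 X7.850 Y30.949 F2377
G1 X7.850 Y54.173 F2377
G0 X293.174 Y19.681
M4 S554
G1 X292.411 Y35.015 F2377
G1 X305.309 Y43.342 F2377
G1 X318.970 Y36.335 F2377
G1 X319.733 Y21.001 F2377
G1 X306.835 Y12.674 F2377
G1 X293.174 Y19.681 F2377
G0 X15.776 Y82.230
M4 S554
G1 X90.402 Y82.230 F2377
G1 X90.402 Y67.347 F2377
G1 X15.776 Y67.347 F2377
G1 X15.776 Y82.230 F2377
M5
G0 X0.000 Y0.000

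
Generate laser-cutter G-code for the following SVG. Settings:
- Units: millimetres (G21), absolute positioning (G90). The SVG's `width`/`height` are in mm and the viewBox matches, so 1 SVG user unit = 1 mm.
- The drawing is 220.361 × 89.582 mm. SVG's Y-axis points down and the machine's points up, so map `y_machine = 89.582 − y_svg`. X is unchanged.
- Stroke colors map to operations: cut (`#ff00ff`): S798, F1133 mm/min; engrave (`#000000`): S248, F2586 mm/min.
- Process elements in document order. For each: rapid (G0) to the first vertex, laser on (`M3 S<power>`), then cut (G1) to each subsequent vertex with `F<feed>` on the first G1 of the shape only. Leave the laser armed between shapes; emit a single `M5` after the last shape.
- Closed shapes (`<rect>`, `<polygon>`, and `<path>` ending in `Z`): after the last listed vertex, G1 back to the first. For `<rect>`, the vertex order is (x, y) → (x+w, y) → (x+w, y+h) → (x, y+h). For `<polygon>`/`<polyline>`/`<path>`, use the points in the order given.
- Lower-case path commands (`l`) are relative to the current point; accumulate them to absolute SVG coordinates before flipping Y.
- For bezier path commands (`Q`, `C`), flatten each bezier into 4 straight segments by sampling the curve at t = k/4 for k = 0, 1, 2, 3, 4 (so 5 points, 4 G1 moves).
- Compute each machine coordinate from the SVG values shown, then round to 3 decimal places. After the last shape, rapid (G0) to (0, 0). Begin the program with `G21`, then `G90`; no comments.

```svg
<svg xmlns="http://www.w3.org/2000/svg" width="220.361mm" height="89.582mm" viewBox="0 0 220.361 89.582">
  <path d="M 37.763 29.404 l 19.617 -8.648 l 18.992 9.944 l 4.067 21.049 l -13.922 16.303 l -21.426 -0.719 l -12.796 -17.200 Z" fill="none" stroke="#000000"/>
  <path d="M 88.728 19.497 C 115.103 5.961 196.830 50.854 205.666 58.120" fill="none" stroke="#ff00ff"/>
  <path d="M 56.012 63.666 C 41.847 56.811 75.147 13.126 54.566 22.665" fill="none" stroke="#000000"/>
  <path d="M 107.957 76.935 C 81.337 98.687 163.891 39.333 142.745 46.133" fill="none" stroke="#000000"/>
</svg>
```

1 u = 1 mm; y_m = 89.582 − y.

[1] `<path>` regular polygon, #000000→engrave S248 F2586: (37.763,60.178) → (57.380,68.826) → (76.372,58.882) → (80.439,37.833) → (66.517,21.530) → (45.091,22.249) → (32.295,39.449) → (37.763,60.178) (closed)

[2] `<path>` cubic bezier, #ff00ff→cut S798 F1133: (88.728,70.085) → (116.884,70.782) → (153.774,58.574) → (187.376,42.466) → (205.666,31.462)

[3] `<path>` cubic bezier, #000000→engrave S248 F2586: (56.012,25.916) → (52.704,36.556) → (57.695,52.564) → (61.483,65.499) → (54.566,66.917)

[4] `<path>` cubic bezier, #000000→engrave S248 F2586: (107.957,12.647) → (105.136,9.239) → (123.298,22.441) → (142.487,38.446) → (142.745,43.449)

G21
G90
G0 X37.763 Y60.178
M3 S248
G1 X57.380 Y68.826 F2586
G1 X76.372 Y58.882
G1 X80.439 Y37.833
G1 X66.517 Y21.530
G1 X45.091 Y22.249
G1 X32.295 Y39.449
G1 X37.763 Y60.178
G0 X88.728 Y70.085
M3 S798
G1 X116.884 Y70.782 F1133
G1 X153.774 Y58.574
G1 X187.376 Y42.466
G1 X205.666 Y31.462
G0 X56.012 Y25.916
M3 S248
G1 X52.704 Y36.556 F2586
G1 X57.695 Y52.564
G1 X61.483 Y65.499
G1 X54.566 Y66.917
G0 X107.957 Y12.647
M3 S248
G1 X105.136 Y9.239 F2586
G1 X123.298 Y22.441
G1 X142.487 Y38.446
G1 X142.745 Y43.449
M5
G0 X0.000 Y0.000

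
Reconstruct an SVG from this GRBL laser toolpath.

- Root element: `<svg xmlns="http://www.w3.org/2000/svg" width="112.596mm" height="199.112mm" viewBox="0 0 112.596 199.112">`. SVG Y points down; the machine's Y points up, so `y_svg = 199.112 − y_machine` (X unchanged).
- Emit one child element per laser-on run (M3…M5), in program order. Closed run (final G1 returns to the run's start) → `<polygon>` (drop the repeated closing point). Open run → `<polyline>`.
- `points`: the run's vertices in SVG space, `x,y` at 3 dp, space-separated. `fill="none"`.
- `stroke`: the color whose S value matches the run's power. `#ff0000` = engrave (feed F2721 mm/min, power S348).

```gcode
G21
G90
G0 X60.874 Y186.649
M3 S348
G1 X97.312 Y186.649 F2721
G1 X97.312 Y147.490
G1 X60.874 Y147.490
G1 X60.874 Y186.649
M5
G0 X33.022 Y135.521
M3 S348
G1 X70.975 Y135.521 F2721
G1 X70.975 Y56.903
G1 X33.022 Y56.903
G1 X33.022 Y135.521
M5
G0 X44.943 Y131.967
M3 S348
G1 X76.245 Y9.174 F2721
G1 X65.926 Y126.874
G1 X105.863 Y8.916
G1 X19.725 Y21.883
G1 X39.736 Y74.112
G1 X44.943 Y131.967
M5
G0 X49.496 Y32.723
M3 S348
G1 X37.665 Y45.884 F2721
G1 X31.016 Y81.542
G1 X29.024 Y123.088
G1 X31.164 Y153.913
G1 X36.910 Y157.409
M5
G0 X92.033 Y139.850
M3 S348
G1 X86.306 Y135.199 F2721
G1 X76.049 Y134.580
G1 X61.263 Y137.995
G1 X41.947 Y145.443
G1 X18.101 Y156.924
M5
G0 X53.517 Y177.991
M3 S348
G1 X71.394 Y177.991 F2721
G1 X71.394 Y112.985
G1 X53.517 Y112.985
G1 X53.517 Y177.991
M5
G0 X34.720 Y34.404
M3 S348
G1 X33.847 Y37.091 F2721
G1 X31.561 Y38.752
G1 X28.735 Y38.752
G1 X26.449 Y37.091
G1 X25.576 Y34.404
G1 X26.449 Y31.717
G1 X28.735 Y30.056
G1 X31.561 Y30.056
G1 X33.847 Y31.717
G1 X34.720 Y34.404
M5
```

y_svg = 199.112 − y_m. Every run uses S348, so all elements get stroke `#ff0000` (engrave).

[1] closed run; points: 60.874,12.463 97.312,12.463 97.312,51.622 60.874,51.622

[2] closed run; points: 33.022,63.591 70.975,63.591 70.975,142.209 33.022,142.209

[3] closed run; points: 44.943,67.145 76.245,189.938 65.926,72.238 105.863,190.196 19.725,177.229 39.736,125.000

[4] open run; points: 49.496,166.389 37.665,153.228 31.016,117.570 29.024,76.024 31.164,45.199 36.910,41.703

[5] open run; points: 92.033,59.262 86.306,63.913 76.049,64.532 61.263,61.117 41.947,53.669 18.101,42.188

[6] closed run; points: 53.517,21.121 71.394,21.121 71.394,86.127 53.517,86.127

[7] closed run; points: 34.720,164.708 33.847,162.021 31.561,160.360 28.735,160.360 26.449,162.021 25.576,164.708 26.449,167.395 28.735,169.056 31.561,169.056 33.847,167.395

<svg xmlns="http://www.w3.org/2000/svg" width="112.596mm" height="199.112mm" viewBox="0 0 112.596 199.112">
  <polygon points="60.874,12.463 97.312,12.463 97.312,51.622 60.874,51.622" fill="none" stroke="#ff0000"/>
  <polygon points="33.022,63.591 70.975,63.591 70.975,142.209 33.022,142.209" fill="none" stroke="#ff0000"/>
  <polygon points="44.943,67.145 76.245,189.938 65.926,72.238 105.863,190.196 19.725,177.229 39.736,125.000" fill="none" stroke="#ff0000"/>
  <polyline points="49.496,166.389 37.665,153.228 31.016,117.570 29.024,76.024 31.164,45.199 36.910,41.703" fill="none" stroke="#ff0000"/>
  <polyline points="92.033,59.262 86.306,63.913 76.049,64.532 61.263,61.117 41.947,53.669 18.101,42.188" fill="none" stroke="#ff0000"/>
  <polygon points="53.517,21.121 71.394,21.121 71.394,86.127 53.517,86.127" fill="none" stroke="#ff0000"/>
  <polygon points="34.720,164.708 33.847,162.021 31.561,160.360 28.735,160.360 26.449,162.021 25.576,164.708 26.449,167.395 28.735,169.056 31.561,169.056 33.847,167.395" fill="none" stroke="#ff0000"/>
</svg>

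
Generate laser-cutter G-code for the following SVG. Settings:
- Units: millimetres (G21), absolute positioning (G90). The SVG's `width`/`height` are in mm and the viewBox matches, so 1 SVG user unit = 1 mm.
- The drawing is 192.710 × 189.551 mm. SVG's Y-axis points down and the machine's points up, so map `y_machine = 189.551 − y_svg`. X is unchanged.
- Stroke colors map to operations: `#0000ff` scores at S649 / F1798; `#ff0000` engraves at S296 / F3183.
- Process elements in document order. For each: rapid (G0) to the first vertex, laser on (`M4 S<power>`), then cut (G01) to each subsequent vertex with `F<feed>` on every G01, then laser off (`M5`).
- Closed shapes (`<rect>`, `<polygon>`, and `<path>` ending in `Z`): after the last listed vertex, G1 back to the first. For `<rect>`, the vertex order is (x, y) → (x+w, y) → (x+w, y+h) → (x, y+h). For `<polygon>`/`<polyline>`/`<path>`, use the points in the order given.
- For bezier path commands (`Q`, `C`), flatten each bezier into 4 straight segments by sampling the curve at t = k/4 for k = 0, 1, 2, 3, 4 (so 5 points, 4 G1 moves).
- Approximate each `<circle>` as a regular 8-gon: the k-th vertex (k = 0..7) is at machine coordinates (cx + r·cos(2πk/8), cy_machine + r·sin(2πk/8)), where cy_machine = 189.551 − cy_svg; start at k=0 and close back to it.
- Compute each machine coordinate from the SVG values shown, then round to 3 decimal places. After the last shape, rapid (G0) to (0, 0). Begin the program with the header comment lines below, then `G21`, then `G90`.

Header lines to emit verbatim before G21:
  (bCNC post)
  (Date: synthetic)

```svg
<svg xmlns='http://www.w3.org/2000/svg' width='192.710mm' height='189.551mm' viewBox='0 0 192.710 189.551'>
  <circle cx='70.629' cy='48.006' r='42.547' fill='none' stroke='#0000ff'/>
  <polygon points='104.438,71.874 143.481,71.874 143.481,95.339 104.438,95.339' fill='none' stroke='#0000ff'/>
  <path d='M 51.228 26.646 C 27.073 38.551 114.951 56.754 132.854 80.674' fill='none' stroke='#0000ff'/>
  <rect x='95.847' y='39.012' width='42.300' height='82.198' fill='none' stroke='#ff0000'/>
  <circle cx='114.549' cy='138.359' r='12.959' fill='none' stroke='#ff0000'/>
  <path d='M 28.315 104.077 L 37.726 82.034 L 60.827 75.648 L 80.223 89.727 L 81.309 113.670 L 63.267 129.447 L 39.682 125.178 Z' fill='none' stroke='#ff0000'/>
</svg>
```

1 u = 1 mm; y_m = 189.551 − y.

[1] `<circle>` circle, #0000ff→score S649 F1798: (113.176,141.545) → (100.714,171.630) → (70.629,184.092) → (40.544,171.630) → (28.082,141.545) → (40.544,111.460) → (70.629,98.998) → (100.714,111.460) → (113.176,141.545) (closed)

[2] `<polygon>` rectangle, #0000ff→score S649 F1798: (104.438,117.677) → (143.481,117.677) → (143.481,94.212) → (104.438,94.212) → (104.438,117.677) (closed)

[3] `<path>` cubic bezier, #0000ff→score S649 F1798: (51.228,162.905) → (51.274,152.804) → (76.269,140.397) → (109.150,125.736) → (132.854,108.877)

[4] `<rect>` rectangle, #ff0000→engrave S296 F3183: (95.847,150.539) → (138.147,150.539) → (138.147,68.341) → (95.847,68.341) → (95.847,150.539) (closed)

[5] `<circle>` circle, #ff0000→engrave S296 F3183: (127.508,51.192) → (123.712,60.355) → (114.549,64.151) → (105.386,60.355) → (101.590,51.192) → (105.386,42.029) → (114.549,38.233) → (123.712,42.029) → (127.508,51.192) (closed)

[6] `<path>` regular polygon, #ff0000→engrave S296 F3183: (28.315,85.474) → (37.726,107.517) → (60.827,113.903) → (80.223,99.824) → (81.309,75.881) → (63.267,60.104) → (39.682,64.373) → (28.315,85.474) (closed)

(bCNC post)
(Date: synthetic)
G21
G90
G0 X113.176 Y141.545
M4 S649
G01 X100.714 Y171.630 F1798
G01 X70.629 Y184.092 F1798
G01 X40.544 Y171.630 F1798
G01 X28.082 Y141.545 F1798
G01 X40.544 Y111.460 F1798
G01 X70.629 Y98.998 F1798
G01 X100.714 Y111.460 F1798
G01 X113.176 Y141.545 F1798
M5
G0 X104.438 Y117.677
M4 S649
G01 X143.481 Y117.677 F1798
G01 X143.481 Y94.212 F1798
G01 X104.438 Y94.212 F1798
G01 X104.438 Y117.677 F1798
M5
G0 X51.228 Y162.905
M4 S649
G01 X51.274 Y152.804 F1798
G01 X76.269 Y140.397 F1798
G01 X109.150 Y125.736 F1798
G01 X132.854 Y108.877 F1798
M5
G0 X95.847 Y150.539
M4 S296
G01 X138.147 Y150.539 F3183
G01 X138.147 Y68.341 F3183
G01 X95.847 Y68.341 F3183
G01 X95.847 Y150.539 F3183
M5
G0 X127.508 Y51.192
M4 S296
G01 X123.712 Y60.355 F3183
G01 X114.549 Y64.151 F3183
G01 X105.386 Y60.355 F3183
G01 X101.590 Y51.192 F3183
G01 X105.386 Y42.029 F3183
G01 X114.549 Y38.233 F3183
G01 X123.712 Y42.029 F3183
G01 X127.508 Y51.192 F3183
M5
G0 X28.315 Y85.474
M4 S296
G01 X37.726 Y107.517 F3183
G01 X60.827 Y113.903 F3183
G01 X80.223 Y99.824 F3183
G01 X81.309 Y75.881 F3183
G01 X63.267 Y60.104 F3183
G01 X39.682 Y64.373 F3183
G01 X28.315 Y85.474 F3183
M5
G0 X0.000 Y0.000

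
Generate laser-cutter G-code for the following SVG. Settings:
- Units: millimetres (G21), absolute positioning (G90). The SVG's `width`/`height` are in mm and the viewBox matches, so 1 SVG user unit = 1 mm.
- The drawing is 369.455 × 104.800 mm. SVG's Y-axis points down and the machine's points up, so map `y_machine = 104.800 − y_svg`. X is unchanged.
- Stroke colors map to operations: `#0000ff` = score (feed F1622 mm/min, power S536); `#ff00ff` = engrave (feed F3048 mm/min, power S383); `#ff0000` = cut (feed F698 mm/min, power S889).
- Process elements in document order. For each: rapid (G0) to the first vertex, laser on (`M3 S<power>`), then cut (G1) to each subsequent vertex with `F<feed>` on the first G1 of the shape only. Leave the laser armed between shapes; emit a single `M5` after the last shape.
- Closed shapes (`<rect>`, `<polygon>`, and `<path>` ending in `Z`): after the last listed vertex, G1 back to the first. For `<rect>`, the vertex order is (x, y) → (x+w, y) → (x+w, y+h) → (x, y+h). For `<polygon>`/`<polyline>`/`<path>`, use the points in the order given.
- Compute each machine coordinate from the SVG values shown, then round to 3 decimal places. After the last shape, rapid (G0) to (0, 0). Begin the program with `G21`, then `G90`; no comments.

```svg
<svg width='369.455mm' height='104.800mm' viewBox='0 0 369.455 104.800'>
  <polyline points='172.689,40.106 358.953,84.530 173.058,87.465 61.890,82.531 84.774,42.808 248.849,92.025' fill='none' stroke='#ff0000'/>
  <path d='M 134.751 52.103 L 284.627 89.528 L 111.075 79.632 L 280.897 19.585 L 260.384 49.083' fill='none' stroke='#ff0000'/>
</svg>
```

G21
G90
G0 X172.689 Y64.694
M3 S889
G1 X358.953 Y20.270 F698
G1 X173.058 Y17.335
G1 X61.890 Y22.269
G1 X84.774 Y61.992
G1 X248.849 Y12.775
G0 X134.751 Y52.697
M3 S889
G1 X284.627 Y15.272 F698
G1 X111.075 Y25.168
G1 X280.897 Y85.215
G1 X260.384 Y55.717
M5
G0 X0.000 Y0.000

1 u = 1 mm; y_m = 104.800 − y.

[1] `<polyline>` open polyline, #ff0000→cut S889 F698: (172.689,64.694) → (358.953,20.270) → (173.058,17.335) → (61.890,22.269) → (84.774,61.992) → (248.849,12.775)

[2] `<path>` open polyline, #ff0000→cut S889 F698: (134.751,52.697) → (284.627,15.272) → (111.075,25.168) → (280.897,85.215) → (260.384,55.717)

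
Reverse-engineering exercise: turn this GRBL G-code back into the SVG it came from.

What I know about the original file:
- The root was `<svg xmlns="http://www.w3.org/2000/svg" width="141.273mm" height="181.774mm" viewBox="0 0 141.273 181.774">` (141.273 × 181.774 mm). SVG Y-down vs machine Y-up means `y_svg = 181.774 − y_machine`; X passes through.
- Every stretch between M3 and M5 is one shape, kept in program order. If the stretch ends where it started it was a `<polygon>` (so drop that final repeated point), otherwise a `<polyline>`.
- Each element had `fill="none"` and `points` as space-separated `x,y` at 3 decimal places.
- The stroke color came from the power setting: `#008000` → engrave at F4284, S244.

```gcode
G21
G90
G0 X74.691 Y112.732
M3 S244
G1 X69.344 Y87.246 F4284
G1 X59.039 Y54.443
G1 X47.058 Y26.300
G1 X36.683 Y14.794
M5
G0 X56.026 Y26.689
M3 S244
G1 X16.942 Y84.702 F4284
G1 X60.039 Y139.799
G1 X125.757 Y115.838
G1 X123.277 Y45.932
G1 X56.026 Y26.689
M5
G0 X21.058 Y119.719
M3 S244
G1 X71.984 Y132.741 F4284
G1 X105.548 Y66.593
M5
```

<svg xmlns="http://www.w3.org/2000/svg" width="141.273mm" height="181.774mm" viewBox="0 0 141.273 181.774">
  <polyline points="74.691,69.042 69.344,94.528 59.039,127.331 47.058,155.474 36.683,166.980" fill="none" stroke="#008000"/>
  <polygon points="56.026,155.085 16.942,97.072 60.039,41.975 125.757,65.936 123.277,135.842" fill="none" stroke="#008000"/>
  <polyline points="21.058,62.055 71.984,49.033 105.548,115.181" fill="none" stroke="#008000"/>
</svg>

Each laser-on run becomes one SVG element. Flip Y back into SVG space with y_svg = 181.774 − y_machine. Every run uses S244, so all elements get stroke `#008000` (engrave).

Run 1: The run is open, so emit a `<polyline>` with points (Y-flipped): 74.691,69.042 69.344,94.528 59.039,127.331 47.058,155.474 36.683,166.980.

Run 2: The run returns to its start, so emit a `<polygon>` with points (Y-flipped): 56.026,155.085 16.942,97.072 60.039,41.975 125.757,65.936 123.277,135.842.

Run 3: The run is open, so emit a `<polyline>` with points (Y-flipped): 21.058,62.055 71.984,49.033 105.548,115.181.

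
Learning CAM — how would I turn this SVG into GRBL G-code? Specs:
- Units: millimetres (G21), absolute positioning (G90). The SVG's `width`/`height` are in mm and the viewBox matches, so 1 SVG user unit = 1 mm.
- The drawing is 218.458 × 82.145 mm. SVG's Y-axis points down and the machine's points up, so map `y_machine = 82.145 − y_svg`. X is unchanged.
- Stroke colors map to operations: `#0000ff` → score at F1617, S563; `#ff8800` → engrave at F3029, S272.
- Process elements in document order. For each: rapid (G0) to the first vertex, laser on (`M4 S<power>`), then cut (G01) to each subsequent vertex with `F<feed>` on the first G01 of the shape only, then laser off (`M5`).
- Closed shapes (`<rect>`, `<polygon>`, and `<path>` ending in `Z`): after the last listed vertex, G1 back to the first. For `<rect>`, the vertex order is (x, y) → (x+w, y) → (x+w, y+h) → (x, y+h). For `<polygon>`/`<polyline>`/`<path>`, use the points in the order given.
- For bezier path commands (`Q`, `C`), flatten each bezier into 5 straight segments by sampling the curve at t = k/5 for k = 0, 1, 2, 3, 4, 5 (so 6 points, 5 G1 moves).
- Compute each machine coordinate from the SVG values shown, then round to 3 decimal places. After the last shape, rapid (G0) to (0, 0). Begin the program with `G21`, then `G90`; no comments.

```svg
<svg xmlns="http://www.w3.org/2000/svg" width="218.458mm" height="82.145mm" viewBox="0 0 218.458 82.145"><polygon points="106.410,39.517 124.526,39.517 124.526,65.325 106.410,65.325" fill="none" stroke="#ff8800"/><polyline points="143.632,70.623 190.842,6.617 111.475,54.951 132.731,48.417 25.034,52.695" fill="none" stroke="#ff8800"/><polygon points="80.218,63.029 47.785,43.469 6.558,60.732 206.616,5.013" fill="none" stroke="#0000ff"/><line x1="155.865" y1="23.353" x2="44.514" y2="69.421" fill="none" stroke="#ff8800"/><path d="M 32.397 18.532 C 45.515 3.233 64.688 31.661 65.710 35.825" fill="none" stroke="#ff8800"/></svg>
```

G21
G90
G0 X106.410 Y42.628
M4 S272
G01 X124.526 Y42.628 F3029
G01 X124.526 Y16.820
G01 X106.410 Y16.820
G01 X106.410 Y42.628
M5
G0 X143.632 Y11.522
M4 S272
G01 X190.842 Y75.528 F3029
G01 X111.475 Y27.194
G01 X132.731 Y33.728
G01 X25.034 Y29.450
M5
G0 X80.218 Y19.116
M4 S563
G01 X47.785 Y38.676 F1617
G01 X6.558 Y21.413
G01 X206.616 Y77.132
G01 X80.218 Y19.116
M5
G0 X155.865 Y58.792
M4 S272
G01 X44.514 Y12.724 F3029
M5
G0 X32.397 Y63.613
M4 S272
G01 X40.801 Y68.089 F3029
G01 X49.496 Y65.334
G01 X57.320 Y58.612
G01 X63.112 Y51.186
G01 X65.710 Y46.320
M5
G0 X0.000 Y0.000

viewBox `0 0 218.458 82.145` with mm width/height → 1 unit = 1 mm. Flip: y_m = 82.145 − y_svg.

**Shape 1** — `<polygon>` rectangle, stroke `#ff8800` → engrave (S272, F3029). Machine vertices: (106.410,42.628) → (124.526,42.628) → (124.526,16.820) → (106.410,16.820) → (106.410,42.628). Closed: final G1 returns to the first vertex.

**Shape 2** — `<polyline>` open polyline, stroke `#ff8800` → engrave (S272, F3029). Machine vertices: (143.632,11.522) → (190.842,75.528) → (111.475,27.194) → (132.731,33.728) → (25.034,29.450). Open path.

**Shape 3** — `<polygon>` closed polygon, stroke `#0000ff` → score (S563, F1617). Machine vertices: (80.218,19.116) → (47.785,38.676) → (6.558,21.413) → (206.616,77.132) → (80.218,19.116). Closed: final G1 returns to the first vertex.

**Shape 4** — `<line>` line segment, stroke `#ff8800` → engrave (S272, F3029). Machine vertices: (155.865,58.792) → (44.514,12.724). Open path.

**Shape 5** — `<path>` cubic bezier, stroke `#ff8800` → engrave (S272, F3029). Control points (SVG): P0=(32.397,18.532), P1=(45.515,3.233), P2=(64.688,31.661), P3=(65.710,35.825); sampled at t=k/5. Machine vertices: (32.397,63.613) → (40.801,68.089) → (49.496,65.334) → (57.320,58.612) → (63.112,51.186) → (65.710,46.320). Open path.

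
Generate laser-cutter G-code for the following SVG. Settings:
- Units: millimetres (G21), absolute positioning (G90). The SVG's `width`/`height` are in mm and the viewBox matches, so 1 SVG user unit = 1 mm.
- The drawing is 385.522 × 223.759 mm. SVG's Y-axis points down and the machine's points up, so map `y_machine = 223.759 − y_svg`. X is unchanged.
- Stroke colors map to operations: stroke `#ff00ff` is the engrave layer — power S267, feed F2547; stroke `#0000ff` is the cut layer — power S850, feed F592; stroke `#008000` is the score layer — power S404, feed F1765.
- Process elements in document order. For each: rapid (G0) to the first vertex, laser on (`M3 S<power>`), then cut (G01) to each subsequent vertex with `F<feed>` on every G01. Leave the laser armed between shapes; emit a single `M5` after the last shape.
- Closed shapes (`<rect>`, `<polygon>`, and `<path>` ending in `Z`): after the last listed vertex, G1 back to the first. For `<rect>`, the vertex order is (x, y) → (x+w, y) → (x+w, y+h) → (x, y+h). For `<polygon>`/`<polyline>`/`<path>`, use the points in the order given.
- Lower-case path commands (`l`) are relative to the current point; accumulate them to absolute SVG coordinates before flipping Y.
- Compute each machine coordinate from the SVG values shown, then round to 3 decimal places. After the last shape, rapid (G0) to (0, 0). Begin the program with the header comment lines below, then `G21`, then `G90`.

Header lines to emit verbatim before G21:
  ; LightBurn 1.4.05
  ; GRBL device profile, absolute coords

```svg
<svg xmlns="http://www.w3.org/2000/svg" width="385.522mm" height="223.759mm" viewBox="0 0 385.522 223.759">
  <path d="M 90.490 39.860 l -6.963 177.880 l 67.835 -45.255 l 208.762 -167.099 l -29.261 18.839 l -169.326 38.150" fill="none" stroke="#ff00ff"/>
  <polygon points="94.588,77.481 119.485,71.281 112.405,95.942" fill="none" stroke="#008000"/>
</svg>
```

1 u = 1 mm; y_m = 223.759 − y.

[1] `<path>` open polyline, #ff00ff→engrave S267 F2547: (90.490,183.899) → (83.527,6.019) → (151.362,51.274) → (360.124,218.373) → (330.863,199.534) → (161.537,161.384)

[2] `<polygon>` regular polygon, #008000→score S404 F1765: (94.588,146.278) → (119.485,152.478) → (112.405,127.817) → (94.588,146.278) (closed)

; LightBurn 1.4.05
; GRBL device profile, absolute coords
G21
G90
G0 X90.490 Y183.899
M3 S267
G01 X83.527 Y6.019 F2547
G01 X151.362 Y51.274 F2547
G01 X360.124 Y218.373 F2547
G01 X330.863 Y199.534 F2547
G01 X161.537 Y161.384 F2547
G0 X94.588 Y146.278
M3 S404
G01 X119.485 Y152.478 F1765
G01 X112.405 Y127.817 F1765
G01 X94.588 Y146.278 F1765
M5
G0 X0.000 Y0.000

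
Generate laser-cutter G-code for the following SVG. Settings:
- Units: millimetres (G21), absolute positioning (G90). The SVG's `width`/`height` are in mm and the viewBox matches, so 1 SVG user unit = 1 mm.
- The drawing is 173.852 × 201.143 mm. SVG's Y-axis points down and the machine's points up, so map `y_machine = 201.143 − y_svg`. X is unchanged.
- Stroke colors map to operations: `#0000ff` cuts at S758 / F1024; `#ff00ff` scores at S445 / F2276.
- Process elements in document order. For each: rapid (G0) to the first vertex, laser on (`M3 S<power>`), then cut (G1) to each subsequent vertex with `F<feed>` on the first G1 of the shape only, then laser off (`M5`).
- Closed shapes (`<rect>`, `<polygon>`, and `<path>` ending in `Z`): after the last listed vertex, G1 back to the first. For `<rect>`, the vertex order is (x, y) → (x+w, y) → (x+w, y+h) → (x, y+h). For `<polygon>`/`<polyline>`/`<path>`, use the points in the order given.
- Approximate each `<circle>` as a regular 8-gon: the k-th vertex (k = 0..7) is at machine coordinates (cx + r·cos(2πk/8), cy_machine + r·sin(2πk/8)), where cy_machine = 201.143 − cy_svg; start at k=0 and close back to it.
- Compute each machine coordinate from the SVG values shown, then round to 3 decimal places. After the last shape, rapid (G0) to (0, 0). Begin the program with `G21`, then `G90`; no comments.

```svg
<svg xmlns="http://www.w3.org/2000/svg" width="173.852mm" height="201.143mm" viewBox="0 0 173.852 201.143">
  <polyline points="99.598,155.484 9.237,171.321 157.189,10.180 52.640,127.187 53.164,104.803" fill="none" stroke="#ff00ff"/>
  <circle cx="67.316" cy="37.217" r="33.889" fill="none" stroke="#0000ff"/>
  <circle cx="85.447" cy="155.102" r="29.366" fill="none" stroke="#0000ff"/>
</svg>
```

viewBox `0 0 173.852 201.143` with mm width/height → 1 unit = 1 mm. Flip: y_m = 201.143 − y_svg.

**Shape 1** — `<polyline>` open polyline, stroke `#ff00ff` → score (S445, F2276). Machine vertices: (99.598,45.659) → (9.237,29.822) → (157.189,190.963) → (52.640,73.956) → (53.164,96.340). Open path.

**Shape 2** — `<circle>` circle, stroke `#0000ff` → cut (S758, F1024). Machine vertices: (101.205,163.926) → (91.279,187.889) → (67.316,197.815) → (43.353,187.889) → (33.427,163.926) → (43.353,139.963) → (67.316,130.037) → (91.279,139.963) → (101.205,163.926). Closed: final G1 returns to the first vertex.

**Shape 3** — `<circle>` circle, stroke `#0000ff` → cut (S758, F1024). Machine vertices: (114.813,46.041) → (106.212,66.806) → (85.447,75.407) → (64.682,66.806) → (56.081,46.041) → (64.682,25.276) → (85.447,16.675) → (106.212,25.276) → (114.813,46.041). Closed: final G1 returns to the first vertex.

G21
G90
G0 X99.598 Y45.659
M3 S445
G1 X9.237 Y29.822 F2276
G1 X157.189 Y190.963
G1 X52.640 Y73.956
G1 X53.164 Y96.340
M5
G0 X101.205 Y163.926
M3 S758
G1 X91.279 Y187.889 F1024
G1 X67.316 Y197.815
G1 X43.353 Y187.889
G1 X33.427 Y163.926
G1 X43.353 Y139.963
G1 X67.316 Y130.037
G1 X91.279 Y139.963
G1 X101.205 Y163.926
M5
G0 X114.813 Y46.041
M3 S758
G1 X106.212 Y66.806 F1024
G1 X85.447 Y75.407
G1 X64.682 Y66.806
G1 X56.081 Y46.041
G1 X64.682 Y25.276
G1 X85.447 Y16.675
G1 X106.212 Y25.276
G1 X114.813 Y46.041
M5
G0 X0.000 Y0.000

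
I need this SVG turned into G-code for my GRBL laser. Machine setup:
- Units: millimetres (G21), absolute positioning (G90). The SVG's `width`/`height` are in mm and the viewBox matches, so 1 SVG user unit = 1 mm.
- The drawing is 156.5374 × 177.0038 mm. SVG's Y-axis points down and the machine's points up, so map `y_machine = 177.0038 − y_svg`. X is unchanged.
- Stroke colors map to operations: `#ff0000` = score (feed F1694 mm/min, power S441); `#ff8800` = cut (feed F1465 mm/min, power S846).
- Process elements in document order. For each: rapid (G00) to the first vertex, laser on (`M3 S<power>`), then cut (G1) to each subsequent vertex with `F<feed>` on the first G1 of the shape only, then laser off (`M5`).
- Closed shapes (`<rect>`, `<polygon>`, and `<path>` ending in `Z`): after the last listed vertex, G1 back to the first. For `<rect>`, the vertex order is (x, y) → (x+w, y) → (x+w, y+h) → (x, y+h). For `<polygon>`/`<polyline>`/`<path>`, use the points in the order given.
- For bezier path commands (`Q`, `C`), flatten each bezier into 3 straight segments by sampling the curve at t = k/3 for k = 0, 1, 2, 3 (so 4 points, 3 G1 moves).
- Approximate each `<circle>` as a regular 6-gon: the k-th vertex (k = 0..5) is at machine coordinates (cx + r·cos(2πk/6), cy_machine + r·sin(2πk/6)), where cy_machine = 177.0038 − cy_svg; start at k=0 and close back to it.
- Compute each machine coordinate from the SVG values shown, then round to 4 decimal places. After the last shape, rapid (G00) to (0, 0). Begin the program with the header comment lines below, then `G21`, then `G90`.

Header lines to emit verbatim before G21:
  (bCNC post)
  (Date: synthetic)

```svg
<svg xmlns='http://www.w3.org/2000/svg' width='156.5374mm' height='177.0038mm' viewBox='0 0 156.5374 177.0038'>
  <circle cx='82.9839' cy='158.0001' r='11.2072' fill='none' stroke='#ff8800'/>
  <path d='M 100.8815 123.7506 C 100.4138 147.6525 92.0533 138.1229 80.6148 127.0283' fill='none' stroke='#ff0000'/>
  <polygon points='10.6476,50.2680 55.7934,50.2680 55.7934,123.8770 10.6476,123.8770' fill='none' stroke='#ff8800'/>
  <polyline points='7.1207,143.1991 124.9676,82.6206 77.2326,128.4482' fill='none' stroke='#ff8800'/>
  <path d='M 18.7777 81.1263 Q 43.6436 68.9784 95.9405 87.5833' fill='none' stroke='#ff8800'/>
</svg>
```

(bCNC post)
(Date: synthetic)
G21
G90
G00 X94.1911 Y19.0037
M3 S846
G1 X88.5875 Y28.7094 F1465
G1 X77.3803 Y28.7094
G1 X71.7767 Y19.0037
G1 X77.3803 Y9.2980
G1 X88.5875 Y9.2980
G1 X94.1911 Y19.0037
M5
G00 X100.8815 Y53.2532
M3 S441
G1 X97.9612 Y39.3149 F1694
G1 X90.8490 Y40.5828
G1 X80.6148 Y49.9755
M5
G00 X10.6476 Y126.7358
M3 S846
G1 X55.7934 Y126.7358 F1465
G1 X55.7934 Y53.1268
G1 X10.6476 Y53.1268
G1 X10.6476 Y126.7358
M5
G00 X7.1207 Y33.8047
M3 S846
G1 X124.9676 Y94.3832 F1465
G1 X77.2326 Y48.5556
M5
G00 X18.7777 Y95.8775
M3 S846
G1 X38.4029 Y100.5591 F1465
G1 X64.1238 Y98.4068
G1 X95.9405 Y89.4205
M5
G00 X0.0000 Y0.0000

1 u = 1 mm; y_m = 177.0038 − y.

[1] `<circle>` circle, #ff8800→cut S846 F1465: (94.1911,19.0037) → (88.5875,28.7094) → (77.3803,28.7094) → (71.7767,19.0037) → (77.3803,9.2980) → (88.5875,9.2980) → (94.1911,19.0037) (closed)

[2] `<path>` cubic bezier, #ff0000→score S441 F1694: (100.8815,53.2532) → (97.9612,39.3149) → (90.8490,40.5828) → (80.6148,49.9755)

[3] `<polygon>` rectangle, #ff8800→cut S846 F1465: (10.6476,126.7358) → (55.7934,126.7358) → (55.7934,53.1268) → (10.6476,53.1268) → (10.6476,126.7358) (closed)

[4] `<polyline>` open polyline, #ff8800→cut S846 F1465: (7.1207,33.8047) → (124.9676,94.3832) → (77.2326,48.5556)

[5] `<path>` quadratic bezier, #ff8800→cut S846 F1465: (18.7777,95.8775) → (38.4029,100.5591) → (64.1238,98.4068) → (95.9405,89.4205)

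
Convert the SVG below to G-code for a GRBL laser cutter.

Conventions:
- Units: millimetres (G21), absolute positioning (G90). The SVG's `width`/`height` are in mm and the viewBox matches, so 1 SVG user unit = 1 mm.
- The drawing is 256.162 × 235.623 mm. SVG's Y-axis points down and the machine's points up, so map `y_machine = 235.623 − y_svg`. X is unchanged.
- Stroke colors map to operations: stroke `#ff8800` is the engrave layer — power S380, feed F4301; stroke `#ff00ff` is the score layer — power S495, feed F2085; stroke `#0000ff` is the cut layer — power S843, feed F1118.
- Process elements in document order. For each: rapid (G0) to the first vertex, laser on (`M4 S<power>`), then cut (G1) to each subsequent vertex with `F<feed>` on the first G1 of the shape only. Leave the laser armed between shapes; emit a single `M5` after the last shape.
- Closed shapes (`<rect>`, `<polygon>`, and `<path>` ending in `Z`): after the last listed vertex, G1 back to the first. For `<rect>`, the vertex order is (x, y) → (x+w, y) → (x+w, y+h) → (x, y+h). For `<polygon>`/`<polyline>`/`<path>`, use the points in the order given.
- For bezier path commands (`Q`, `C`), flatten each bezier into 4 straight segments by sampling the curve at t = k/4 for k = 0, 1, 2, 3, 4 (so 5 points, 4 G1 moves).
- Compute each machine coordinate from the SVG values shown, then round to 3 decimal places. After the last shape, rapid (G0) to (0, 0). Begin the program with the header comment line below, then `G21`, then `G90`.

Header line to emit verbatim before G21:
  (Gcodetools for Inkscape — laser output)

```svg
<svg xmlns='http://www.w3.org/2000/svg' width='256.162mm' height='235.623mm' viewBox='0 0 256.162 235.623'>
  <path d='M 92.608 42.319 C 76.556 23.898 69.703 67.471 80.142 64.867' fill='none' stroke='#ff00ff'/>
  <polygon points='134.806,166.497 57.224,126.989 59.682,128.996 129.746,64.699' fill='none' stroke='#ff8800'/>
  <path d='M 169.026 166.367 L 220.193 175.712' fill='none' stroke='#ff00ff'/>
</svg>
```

Since the viewBox matches the mm dimensions, user units are millimetres directly. The only transform is the Y-flip y_m = 235.623 − y_svg.

Shape 1 is a cubic bezier drawn with `<path>`. Its stroke #ff00ff means score at S495, F2085. After flipping Y the toolpath is (92.608,193.304) → (82.420,197.186) → (76.441,187.961) → (75.429,175.771) → (80.142,170.756).

Shape 2 is a closed polygon drawn with `<polygon>`. Its stroke #ff8800 means engrave at S380, F4301. After flipping Y the toolpath is (134.806,69.126) → (57.224,108.634) → (59.682,106.627) → (129.746,170.924) → (134.806,69.126), returning to the start.

Shape 3 is a line segment drawn with `<path>`. Its stroke #ff00ff means score at S495, F2085. After flipping Y the toolpath is (169.026,69.256) → (220.193,59.911).

(Gcodetools for Inkscape — laser output)
G21
G90
G0 X92.608 Y193.304
M4 S495
G1 X82.420 Y197.186 F2085
G1 X76.441 Y187.961
G1 X75.429 Y175.771
G1 X80.142 Y170.756
G0 X134.806 Y69.126
M4 S380
G1 X57.224 Y108.634 F4301
G1 X59.682 Y106.627
G1 X129.746 Y170.924
G1 X134.806 Y69.126
G0 X169.026 Y69.256
M4 S495
G1 X220.193 Y59.911 F2085
M5
G0 X0.000 Y0.000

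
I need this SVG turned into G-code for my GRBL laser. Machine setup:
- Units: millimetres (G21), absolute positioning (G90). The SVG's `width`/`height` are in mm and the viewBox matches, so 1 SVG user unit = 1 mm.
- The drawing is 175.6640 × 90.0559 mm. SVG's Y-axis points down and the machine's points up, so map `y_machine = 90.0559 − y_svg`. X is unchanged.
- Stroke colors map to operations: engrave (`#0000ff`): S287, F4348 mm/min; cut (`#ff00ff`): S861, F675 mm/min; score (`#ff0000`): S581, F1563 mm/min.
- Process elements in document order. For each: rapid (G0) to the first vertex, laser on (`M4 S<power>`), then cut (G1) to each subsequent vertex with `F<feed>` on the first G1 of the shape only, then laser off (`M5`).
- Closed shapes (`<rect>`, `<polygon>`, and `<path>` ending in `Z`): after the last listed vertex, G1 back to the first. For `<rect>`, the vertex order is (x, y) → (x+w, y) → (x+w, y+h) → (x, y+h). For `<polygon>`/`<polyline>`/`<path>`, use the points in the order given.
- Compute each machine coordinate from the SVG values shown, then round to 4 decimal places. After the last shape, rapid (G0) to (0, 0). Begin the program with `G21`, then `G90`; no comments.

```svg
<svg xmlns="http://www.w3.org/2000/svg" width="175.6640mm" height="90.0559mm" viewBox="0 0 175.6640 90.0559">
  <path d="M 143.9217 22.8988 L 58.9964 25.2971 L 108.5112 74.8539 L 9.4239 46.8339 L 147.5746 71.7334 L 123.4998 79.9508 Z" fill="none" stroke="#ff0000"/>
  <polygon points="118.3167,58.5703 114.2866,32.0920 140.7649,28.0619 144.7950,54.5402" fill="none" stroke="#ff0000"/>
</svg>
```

G21
G90
G0 X143.9217 Y67.1571
M4 S581
G1 X58.9964 Y64.7588 F1563
G1 X108.5112 Y15.2020
G1 X9.4239 Y43.2220
G1 X147.5746 Y18.3225
G1 X123.4998 Y10.1051
G1 X143.9217 Y67.1571
M5
G0 X118.3167 Y31.4856
M4 S581
G1 X114.2866 Y57.9639 F1563
G1 X140.7649 Y61.9940
G1 X144.7950 Y35.5157
G1 X118.3167 Y31.4856
M5
G0 X0.0000 Y0.0000

viewBox `0 0 175.6640 90.0559` with mm width/height → 1 unit = 1 mm. Flip: y_m = 90.0559 − y_svg.

**Shape 1** — `<path>` closed polygon, stroke `#ff0000` → score (S581, F1563). Machine vertices: (143.9217,67.1571) → (58.9964,64.7588) → (108.5112,15.2020) → (9.4239,43.2220) → (147.5746,18.3225) → (123.4998,10.1051) → (143.9217,67.1571). Closed: final G1 returns to the first vertex.

**Shape 2** — `<polygon>` regular polygon, stroke `#ff0000` → score (S581, F1563). Machine vertices: (118.3167,31.4856) → (114.2866,57.9639) → (140.7649,61.9940) → (144.7950,35.5157) → (118.3167,31.4856). Closed: final G1 returns to the first vertex.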